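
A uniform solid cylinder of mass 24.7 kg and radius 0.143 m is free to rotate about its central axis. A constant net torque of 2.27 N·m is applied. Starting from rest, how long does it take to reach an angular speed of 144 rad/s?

t ≈ 16.0 s

I = ½MR² = (1/2)(24.7)(0.143)² = 0.2525 kg·m².
α = τ/I = 2.27/0.2525 = 8.988 rad/s².
ω = αt ⇒ t = ω/α = 144/8.988 = 16.02 s.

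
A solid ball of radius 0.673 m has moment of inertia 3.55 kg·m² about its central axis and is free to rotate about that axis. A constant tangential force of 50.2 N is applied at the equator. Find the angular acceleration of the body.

τ = F R = (50.2)(0.673) = 33.78 N·m.
From τ = Iα: α = 33.78/3.550 = 9.517 rad/s².

α ≈ 9.52 rad/s²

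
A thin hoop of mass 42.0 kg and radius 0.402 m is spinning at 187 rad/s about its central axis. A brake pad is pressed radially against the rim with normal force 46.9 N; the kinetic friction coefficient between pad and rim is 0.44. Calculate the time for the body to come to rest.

t ≈ 153 s

I = MR² = (42.0)(0.402)² = 6.787 kg·m².
Friction force f = μN = (0.44)(46.9) = 20.64 N at the rim; torque magnitude τ = fR = 8.296 N·m, opposing ω.
|α| = τ/I = 8.296/6.787 = 1.222 rad/s² (deceleration).
0 = ω₀ − |α|t ⇒ t = ω₀/|α| = 187/1.222 = 153.0 s.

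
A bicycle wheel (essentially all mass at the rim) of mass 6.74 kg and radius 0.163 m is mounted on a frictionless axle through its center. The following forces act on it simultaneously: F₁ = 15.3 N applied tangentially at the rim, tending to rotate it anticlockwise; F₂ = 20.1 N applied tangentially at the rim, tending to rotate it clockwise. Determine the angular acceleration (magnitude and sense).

I = MR² = (6.74)(0.163)² = 0.1791 kg·m².
Taking anticlockwise as positive: τ₁ = +(15.3)(0.163) = +2.494 N·m; τ₂ = −(20.1)(0.163) = −3.276 N·m.
Net torque τ = -0.7824 N·m.
α = τ/I = -0.7824/0.1791 = -4.369 rad/s².

α ≈ 4.37 rad/s², clockwise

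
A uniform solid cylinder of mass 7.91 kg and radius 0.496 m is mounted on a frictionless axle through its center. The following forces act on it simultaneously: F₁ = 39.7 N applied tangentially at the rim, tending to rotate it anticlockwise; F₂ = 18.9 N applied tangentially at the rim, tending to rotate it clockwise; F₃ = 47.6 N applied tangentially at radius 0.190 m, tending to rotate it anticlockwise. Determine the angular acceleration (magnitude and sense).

α ≈ 19.9 rad/s², anticlockwise

I = ½MR² = (1/2)(7.91)(0.496)² = 0.9730 kg·m².
Taking anticlockwise as positive: τ₁ = +(39.7)(0.496) = +19.69 N·m; τ₂ = −(18.9)(0.496) = −9.374 N·m; τ₃ = +(47.6)(0.190) = +9.044 N·m.
Net torque τ = 19.36 N·m.
α = τ/I = 19.36/0.9730 = 19.90 rad/s².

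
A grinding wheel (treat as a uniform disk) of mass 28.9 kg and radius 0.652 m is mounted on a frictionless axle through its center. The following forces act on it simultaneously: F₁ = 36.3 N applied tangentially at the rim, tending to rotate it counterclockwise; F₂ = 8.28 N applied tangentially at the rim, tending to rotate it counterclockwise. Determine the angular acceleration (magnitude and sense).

α ≈ 4.73 rad/s², counterclockwise

I = ½MR² = (1/2)(28.9)(0.652)² = 6.143 kg·m².
Taking counterclockwise as positive: τ₁ = +(36.3)(0.652) = +23.67 N·m; τ₂ = +(8.28)(0.652) = +5.399 N·m.
Net torque τ = 29.07 N·m.
α = τ/I = 29.07/6.143 = 4.732 rad/s².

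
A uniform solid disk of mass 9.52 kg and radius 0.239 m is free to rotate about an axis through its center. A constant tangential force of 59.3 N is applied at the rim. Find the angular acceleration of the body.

α ≈ 52.1 rad/s²

I = ½MR² = (1/2)(9.52)(0.239)² = 0.2719 kg·m².
τ = F R = (59.3)(0.239) = 14.17 N·m.
Newton's second law for rotation, τ = Iα, gives α = τ/I = 14.17/0.2719 = 52.13 rad/s².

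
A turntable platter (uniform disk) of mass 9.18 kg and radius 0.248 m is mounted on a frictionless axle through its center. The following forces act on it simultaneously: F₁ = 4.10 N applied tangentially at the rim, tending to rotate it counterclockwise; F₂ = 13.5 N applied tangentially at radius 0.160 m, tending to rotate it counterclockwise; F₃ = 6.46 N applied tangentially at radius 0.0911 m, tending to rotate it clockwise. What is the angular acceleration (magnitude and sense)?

I = ½MR² = (1/2)(9.18)(0.248)² = 0.2823 kg·m².
Taking counterclockwise as positive: τ₁ = +(4.10)(0.248) = +1.017 N·m; τ₂ = +(13.5)(0.160) = +2.160 N·m; τ₃ = −(6.46)(0.0911) = −0.5885 N·m.
Net torque τ = 2.588 N·m.
α = τ/I = 2.588/0.2823 = 9.168 rad/s².

α ≈ 9.17 rad/s², counterclockwise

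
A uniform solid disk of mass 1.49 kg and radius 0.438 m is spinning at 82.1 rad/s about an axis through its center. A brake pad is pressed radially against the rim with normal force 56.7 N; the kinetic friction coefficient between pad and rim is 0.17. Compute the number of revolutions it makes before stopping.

≈ 18.2 revolutions

I = ½MR² = (1/2)(1.49)(0.438)² = 0.1429 kg·m².
Friction force f = μN = (0.17)(56.7) = 9.639 N at the rim; torque magnitude τ = fR = 4.222 N·m, opposing ω.
|α| = τ/I = 4.222/0.1429 = 29.54 rad/s² (deceleration).
ω² = ω₀² − 2|α|θ with ω = 0 ⇒ θ = ω₀²/(2|α|) = 114.1 rad = 18.16 rev.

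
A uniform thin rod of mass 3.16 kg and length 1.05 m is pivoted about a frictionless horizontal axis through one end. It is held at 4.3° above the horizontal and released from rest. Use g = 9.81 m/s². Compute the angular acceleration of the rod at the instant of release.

α ≈ 14.0 rad/s²

About the pivot, I = (1/3)ML² = (1/3)(3.16)(1.05)² = 1.161 kg·m².
The weight acts at the center, a distance L/2 = 0.5250 m from the pivot; τ = Mg(L/2) cos 4.3° = 16.23 N·m.
α = τ/I = 16.23/1.161 = 13.97 rad/s².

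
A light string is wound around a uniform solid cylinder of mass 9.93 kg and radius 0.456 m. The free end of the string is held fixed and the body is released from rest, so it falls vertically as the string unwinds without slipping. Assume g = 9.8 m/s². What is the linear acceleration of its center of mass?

a ≈ 6.53 m/s²

Translation: Mg − T = Ma. Rotation about the center: TR = Iα with I = ½MR².
With a = αR: T = (I/R²)a = (1/2)M a, so Mg = (1 + 0.5000)Ma.
a = g/(1 + 0.5000) = 9.8/1.500 = 6.533 m/s².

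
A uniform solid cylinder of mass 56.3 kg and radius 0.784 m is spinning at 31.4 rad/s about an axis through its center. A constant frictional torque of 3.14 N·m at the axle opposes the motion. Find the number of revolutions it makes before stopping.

I = ½MR² = (1/2)(56.3)(0.784)² = 17.30 kg·m².
The net torque has magnitude 3.14 N·m, opposing ω.
|α| = τ/I = 3.140/17.30 = 0.1815 rad/s² (deceleration).
ω² = ω₀² − 2|α|θ with ω = 0 ⇒ θ = ω₀²/(2|α|) = 2717 rad = 432.3 rev.

≈ 432 revolutions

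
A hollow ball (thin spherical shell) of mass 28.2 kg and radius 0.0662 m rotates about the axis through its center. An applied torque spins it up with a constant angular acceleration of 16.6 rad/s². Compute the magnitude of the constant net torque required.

I = (2/3)MR² = (2/3)(28.2)(0.0662)² = 0.08239 kg·m².
τ = Iα = (0.08239)(16.60) = 1.368 N·m.

τ ≈ 1.37 N·m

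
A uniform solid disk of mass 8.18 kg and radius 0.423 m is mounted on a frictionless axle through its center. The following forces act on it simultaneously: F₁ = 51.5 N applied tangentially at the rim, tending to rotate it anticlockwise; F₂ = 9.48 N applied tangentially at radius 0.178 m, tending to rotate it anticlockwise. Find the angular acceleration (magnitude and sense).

α ≈ 32.1 rad/s², anticlockwise

I = ½MR² = (1/2)(8.18)(0.423)² = 0.7318 kg·m².
Taking anticlockwise as positive: τ₁ = +(51.5)(0.423) = +21.78 N·m; τ₂ = +(9.48)(0.178) = +1.687 N·m.
Net torque τ = 23.47 N·m.
α = τ/I = 23.47/0.7318 = 32.07 rad/s².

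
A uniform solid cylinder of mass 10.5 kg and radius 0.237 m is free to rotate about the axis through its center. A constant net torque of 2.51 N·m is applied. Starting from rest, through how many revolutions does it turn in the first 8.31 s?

I = ½MR² = (1/2)(10.5)(0.237)² = 0.2949 kg·m².
α = τ/I = 2.51/0.2949 = 8.512 rad/s².
θ = ½αt² = ½(8.512)(8.31)² = 293.9 rad.
Revolutions = θ/(2π) = 46.77.

≈ 46.8 revolutions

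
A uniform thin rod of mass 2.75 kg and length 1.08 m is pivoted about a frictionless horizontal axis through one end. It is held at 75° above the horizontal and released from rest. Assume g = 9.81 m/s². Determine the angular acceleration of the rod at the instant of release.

About the pivot, I = (1/3)ML² = (1/3)(2.75)(1.08)² = 1.069 kg·m².
The weight acts at the center, a distance L/2 = 0.5400 m from the pivot; τ = Mg(L/2) cos 75° = 3.770 N·m.
α = τ/I = 3.770/1.069 = 3.526 rad/s².
(Equivalently α = (3g/(2L)) cos 75° = 3.526 rad/s².)

α ≈ 3.53 rad/s²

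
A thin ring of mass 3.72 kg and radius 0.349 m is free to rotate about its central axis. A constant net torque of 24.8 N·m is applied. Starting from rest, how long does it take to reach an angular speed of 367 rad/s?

t ≈ 6.71 s

I = MR² = (3.72)(0.349)² = 0.4531 kg·m².
α = τ/I = 24.8/0.4531 = 54.73 rad/s².
ω = αt ⇒ t = ω/α = 367/54.73 = 6.705 s.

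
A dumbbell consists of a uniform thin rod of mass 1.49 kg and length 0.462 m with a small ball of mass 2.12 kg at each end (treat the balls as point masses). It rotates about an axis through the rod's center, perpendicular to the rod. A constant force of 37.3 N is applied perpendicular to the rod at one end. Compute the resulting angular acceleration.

I_rod = (1/12)ML² = (1/12)(1.49)(0.462)² = 0.02650 kg·m².
I_balls = 2·m·(L/2)² = 2(2.12)(0.2310)² = 0.2263 kg·m².
Total I = 0.2528 kg·m².
τ = F·(L/2) = (37.3)(0.231) = 8.616 N·m.
α = τ/I = 8.616/0.2528 = 34.09 rad/s².

α ≈ 34.1 rad/s²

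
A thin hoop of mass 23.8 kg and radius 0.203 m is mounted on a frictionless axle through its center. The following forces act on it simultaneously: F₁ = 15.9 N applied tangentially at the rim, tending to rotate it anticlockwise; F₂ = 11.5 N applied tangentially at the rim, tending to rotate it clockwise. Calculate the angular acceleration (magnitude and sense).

α ≈ 0.911 rad/s², anticlockwise

I = MR² = (23.8)(0.203)² = 0.9808 kg·m².
Taking anticlockwise as positive: τ₁ = +(15.9)(0.203) = +3.228 N·m; τ₂ = −(11.5)(0.203) = −2.335 N·m.
Net torque τ = 0.8932 N·m.
α = τ/I = 0.8932/0.9808 = 0.9107 rad/s².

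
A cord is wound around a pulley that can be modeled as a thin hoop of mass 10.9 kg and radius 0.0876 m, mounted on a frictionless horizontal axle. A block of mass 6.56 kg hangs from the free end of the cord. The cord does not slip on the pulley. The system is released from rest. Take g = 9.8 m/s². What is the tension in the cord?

I = MR² = (10.9)(0.0876)² = 0.08364 kg·m².
Block: mg − T = ma. Pulley: TR = Iα. No-slip: a = αR, so T = (I/R²)a = 10.90·a.
Then mg = (m + 10.90)a, so a = (6.56)(9.8)/(6.56 + 10.90) = 3.682 m/s².
T = 10.90·a = 40.13 N.

T ≈ 40.1 N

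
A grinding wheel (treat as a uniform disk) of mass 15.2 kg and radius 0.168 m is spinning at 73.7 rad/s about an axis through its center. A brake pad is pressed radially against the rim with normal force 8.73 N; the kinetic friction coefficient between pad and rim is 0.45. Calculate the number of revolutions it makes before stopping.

≈ 140 revolutions

I = ½MR² = (1/2)(15.2)(0.168)² = 0.2145 kg·m².
Friction force f = μN = (0.45)(8.73) = 3.929 N at the rim; torque magnitude τ = fR = 0.6600 N·m, opposing ω.
|α| = τ/I = 0.6600/0.2145 = 3.077 rad/s² (deceleration).
ω² = ω₀² − 2|α|θ with ω = 0 ⇒ θ = ω₀²/(2|α|) = 882.7 rad = 140.5 rev.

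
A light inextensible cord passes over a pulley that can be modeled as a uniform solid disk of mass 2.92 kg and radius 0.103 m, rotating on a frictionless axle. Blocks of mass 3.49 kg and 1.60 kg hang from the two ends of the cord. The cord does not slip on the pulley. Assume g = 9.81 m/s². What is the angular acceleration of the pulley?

α ≈ 27.5 rad/s²

I = ½MR² = (1/2)(2.92)(0.103)² = 0.01549 kg·m².
Heavier block: m₁g − T₁ = m₁a. Lighter block: T₂ − m₂g = m₂a.
Pulley: (T₁ − T₂)R = Iα = I(a/R), so T₁ − T₂ = (I/R²)a = (1/2)M_p a = 1.460·a.
Adding the three: (m₁ − m₂)g = (m₁ + m₂ + 1.460)a, so a = (3.49 − 1.60)(9.81)/(3.49 + 1.60 + 1.460) = 2.831 m/s².
α = a/R = 2.831/0.103 = 27.48 rad/s².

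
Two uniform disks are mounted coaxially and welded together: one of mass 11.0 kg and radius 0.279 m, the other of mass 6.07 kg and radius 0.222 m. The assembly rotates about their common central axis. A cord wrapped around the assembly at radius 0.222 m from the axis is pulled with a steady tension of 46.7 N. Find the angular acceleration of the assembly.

I = ½M₁R₁² + ½M₂R₂² = ½(11.0)(0.279)² + ½(6.07)(0.222)² = 0.5777 kg·m².
τ = F r = (46.7)(0.222) = 10.37 N·m.
α = τ/I = 10.37/0.5777 = 17.95 rad/s².

α ≈ 17.9 rad/s²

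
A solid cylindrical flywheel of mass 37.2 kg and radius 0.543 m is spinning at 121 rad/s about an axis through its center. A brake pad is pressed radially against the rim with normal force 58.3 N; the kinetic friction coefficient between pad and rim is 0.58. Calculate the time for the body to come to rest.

I = ½MR² = (1/2)(37.2)(0.543)² = 5.484 kg·m².
Friction force f = μN = (0.58)(58.3) = 33.81 N at the rim; torque magnitude τ = fR = 18.36 N·m, opposing ω.
|α| = τ/I = 18.36/5.484 = 3.348 rad/s² (deceleration).
0 = ω₀ − |α|t ⇒ t = ω₀/|α| = 121/3.348 = 36.14 s.

t ≈ 36.1 s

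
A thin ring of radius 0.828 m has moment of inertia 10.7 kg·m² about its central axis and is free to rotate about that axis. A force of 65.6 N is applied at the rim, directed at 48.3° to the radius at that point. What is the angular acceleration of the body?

α ≈ 3.79 rad/s²

Only the tangential component produces torque: τ = F R sinθ = (65.6)(0.828) sin 48.3° = 40.55 N·m.
Newton's second law for rotation, τ = Iα, gives α = τ/I = 40.55/10.70 = 3.790 rad/s².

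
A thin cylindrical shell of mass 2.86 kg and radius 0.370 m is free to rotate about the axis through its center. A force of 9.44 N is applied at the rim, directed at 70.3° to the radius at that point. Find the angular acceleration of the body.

α ≈ 8.40 rad/s²

I = MR² = (2.86)(0.370)² = 0.3915 kg·m².
Only the tangential component produces torque: τ = F R sinθ = (9.44)(0.370) sin 70.3° = 3.288 N·m.
From τ = Iα: α = 3.288/0.3915 = 8.399 rad/s².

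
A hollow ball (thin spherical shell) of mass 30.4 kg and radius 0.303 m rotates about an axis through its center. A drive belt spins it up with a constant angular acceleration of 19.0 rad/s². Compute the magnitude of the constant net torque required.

τ ≈ 35.4 N·m

I = (2/3)MR² = (2/3)(30.4)(0.303)² = 1.861 kg·m².
τ = Iα = (1.861)(19.00) = 35.35 N·m.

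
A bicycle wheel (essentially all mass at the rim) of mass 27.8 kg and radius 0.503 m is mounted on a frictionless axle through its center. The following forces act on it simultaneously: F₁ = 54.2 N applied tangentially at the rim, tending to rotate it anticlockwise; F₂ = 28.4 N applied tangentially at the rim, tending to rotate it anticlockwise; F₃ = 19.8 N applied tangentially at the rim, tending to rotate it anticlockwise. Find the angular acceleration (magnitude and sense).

I = MR² = (27.8)(0.503)² = 7.034 kg·m².
Taking anticlockwise as positive: τ₁ = +(54.2)(0.503) = +27.26 N·m; τ₂ = +(28.4)(0.503) = +14.29 N·m; τ₃ = +(19.8)(0.503) = +9.959 N·m.
Net torque τ = 51.51 N·m.
α = τ/I = 51.51/7.034 = 7.323 rad/s².

α ≈ 7.32 rad/s², anticlockwise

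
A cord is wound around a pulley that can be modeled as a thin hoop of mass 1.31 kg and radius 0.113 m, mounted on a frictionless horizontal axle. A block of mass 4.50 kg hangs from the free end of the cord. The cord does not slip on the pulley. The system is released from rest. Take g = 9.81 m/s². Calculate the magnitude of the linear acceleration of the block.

I = MR² = (1.31)(0.113)² = 0.01673 kg·m².
Block: mg − T = ma. Pulley: TR = Iα. No-slip: a = αR, so T = (I/R²)a = 1.310·a.
Then mg = (m + 1.310)a, so a = (4.50)(9.81)/(4.50 + 1.310) = 7.598 m/s².

a ≈ 7.60 m/s²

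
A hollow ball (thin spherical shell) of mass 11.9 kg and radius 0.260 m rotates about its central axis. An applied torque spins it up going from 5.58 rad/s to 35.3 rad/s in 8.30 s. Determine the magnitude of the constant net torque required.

τ ≈ 1.92 N·m

I = (2/3)MR² = (2/3)(11.9)(0.260)² = 0.5363 kg·m².
α = Δω/Δt = (35.3 − 5.58)/8.30 = 3.581 rad/s².
τ = Iα = (0.5363)(3.581) = 1.920 N·m.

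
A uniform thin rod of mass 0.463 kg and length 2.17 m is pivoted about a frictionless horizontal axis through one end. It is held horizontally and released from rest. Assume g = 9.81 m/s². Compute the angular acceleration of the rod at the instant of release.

α ≈ 6.78 rad/s²

About the pivot, I = (1/3)ML² = (1/3)(0.463)(2.17)² = 0.7267 kg·m².
The weight acts at the center, a distance L/2 = 1.085 m from the pivot; τ = Mg(L/2) = 4.928 N·m.
α = τ/I = 4.928/0.7267 = 6.781 rad/s².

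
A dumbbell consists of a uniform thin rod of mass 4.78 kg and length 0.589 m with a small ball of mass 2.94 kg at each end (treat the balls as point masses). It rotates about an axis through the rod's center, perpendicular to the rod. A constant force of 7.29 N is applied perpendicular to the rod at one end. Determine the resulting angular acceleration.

I_rod = (1/12)ML² = (1/12)(4.78)(0.589)² = 0.1382 kg·m².
I_balls = 2·m·(L/2)² = 2(2.94)(0.2945)² = 0.5100 kg·m².
Total I = 0.6482 kg·m².
τ = F·(L/2) = (7.29)(0.294) = 2.147 N·m.
α = τ/I = 2.147/0.6482 = 3.312 rad/s².

α ≈ 3.31 rad/s²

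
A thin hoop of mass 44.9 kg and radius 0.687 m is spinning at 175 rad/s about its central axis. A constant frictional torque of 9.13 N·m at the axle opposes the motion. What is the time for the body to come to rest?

I = MR² = (44.9)(0.687)² = 21.19 kg·m².
The net torque has magnitude 9.13 N·m, opposing ω.
|α| = τ/I = 9.130/21.19 = 0.4308 rad/s² (deceleration).
0 = ω₀ − |α|t ⇒ t = ω₀/|α| = 175/0.4308 = 406.2 s.

t ≈ 406 s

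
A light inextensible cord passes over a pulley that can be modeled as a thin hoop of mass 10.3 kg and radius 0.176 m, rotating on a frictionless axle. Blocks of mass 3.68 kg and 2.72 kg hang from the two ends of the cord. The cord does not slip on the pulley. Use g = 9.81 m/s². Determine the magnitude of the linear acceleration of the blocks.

I = MR² = (10.3)(0.176)² = 0.3191 kg·m².
Heavier block: m₁g − T₁ = m₁a. Lighter block: T₂ − m₂g = m₂a.
Pulley: (T₁ − T₂)R = Iα = I(a/R), so T₁ − T₂ = (I/R²)a = 1·M_p a = 10.30·a.
Adding the three: (m₁ − m₂)g = (m₁ + m₂ + 10.30)a, so a = (3.68 − 2.72)(9.81)/(3.68 + 2.72 + 10.30) = 0.5639 m/s².

a ≈ 0.564 m/s²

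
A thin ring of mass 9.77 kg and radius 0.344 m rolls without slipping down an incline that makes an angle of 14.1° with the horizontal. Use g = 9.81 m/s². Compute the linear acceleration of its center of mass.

a ≈ 1.19 m/s²

Translation along the incline: Mg sinθ − f = Ma.
Rotation about the center: fR = Iα with I = MR². No-slip gives a = αR, so f = (I/R²)a = M a.
Substituting: Mg sinθ = (1 + 1.000)Ma, so a = g sinθ/(1 + 1.000) = (9.81) sin 14.1° / 2.000 = 1.195 m/s².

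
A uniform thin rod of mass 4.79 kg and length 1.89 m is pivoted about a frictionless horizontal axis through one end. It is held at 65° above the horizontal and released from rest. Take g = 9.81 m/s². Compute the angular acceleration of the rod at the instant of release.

α ≈ 3.29 rad/s²

About the pivot, I = (1/3)ML² = (1/3)(4.79)(1.89)² = 5.703 kg·m².
The weight acts at the center, a distance L/2 = 0.9450 m from the pivot; τ = Mg(L/2) cos 65° = 18.77 N·m.
α = τ/I = 18.77/5.703 = 3.290 rad/s².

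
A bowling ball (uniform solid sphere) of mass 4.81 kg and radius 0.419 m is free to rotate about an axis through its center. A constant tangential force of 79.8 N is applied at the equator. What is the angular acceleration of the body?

α ≈ 99.0 rad/s²

I = (2/5)MR² = (2/5)(4.81)(0.419)² = 0.3378 kg·m².
τ = F R = (79.8)(0.419) = 33.44 N·m.
Newton's second law for rotation, τ = Iα, gives α = τ/I = 33.44/0.3378 = 98.99 rad/s².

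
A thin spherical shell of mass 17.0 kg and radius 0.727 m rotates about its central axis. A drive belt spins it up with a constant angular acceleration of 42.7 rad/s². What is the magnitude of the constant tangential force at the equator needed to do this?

F ≈ 352 N

I = (2/3)MR² = (2/3)(17.0)(0.727)² = 5.990 kg·m².
The required torque is τ = Iα = (5.990)(42.70) = 255.8 N·m.
A tangential force at the equator gives τ = FR, so F = τ/R = 255.8/0.727 = 351.8 N.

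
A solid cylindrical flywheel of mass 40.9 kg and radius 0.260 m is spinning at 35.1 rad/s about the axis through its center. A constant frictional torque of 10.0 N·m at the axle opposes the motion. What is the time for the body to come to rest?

I = ½MR² = (1/2)(40.9)(0.260)² = 1.382 kg·m².
The net torque has magnitude 10.0 N·m, opposing ω.
|α| = τ/I = 10.00/1.382 = 7.234 rad/s² (deceleration).
0 = ω₀ − |α|t ⇒ t = ω₀/|α| = 35.1/7.234 = 4.852 s.

t ≈ 4.85 s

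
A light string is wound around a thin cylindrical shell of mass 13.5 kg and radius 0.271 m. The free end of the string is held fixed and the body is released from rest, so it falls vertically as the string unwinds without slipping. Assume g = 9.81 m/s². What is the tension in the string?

T ≈ 66.2 N

Translation: Mg − T = Ma. Rotation about the center: TR = Iα with I = MR².
With a = αR: T = (I/R²)a = M a, so Mg = (1 + 1.000)Ma.
a = g/(1 + 1.000) = 9.81/2.000 = 4.905 m/s².
T = 1.000·M·a = (1.000)(13.5)(4.905) = 66.22 N.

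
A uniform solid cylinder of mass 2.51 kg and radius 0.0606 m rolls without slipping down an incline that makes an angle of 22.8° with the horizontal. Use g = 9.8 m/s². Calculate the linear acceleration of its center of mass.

a ≈ 2.53 m/s²

Translation along the incline: Mg sinθ − f = Ma.
Rotation about the center: fR = Iα with I = ½MR². No-slip gives a = αR, so f = (I/R²)a = (1/2)M a.
Substituting: Mg sinθ = (1 + 0.5000)Ma, so a = g sinθ/(1 + 0.5000) = (9.8) sin 22.8° / 1.500 = 2.532 m/s².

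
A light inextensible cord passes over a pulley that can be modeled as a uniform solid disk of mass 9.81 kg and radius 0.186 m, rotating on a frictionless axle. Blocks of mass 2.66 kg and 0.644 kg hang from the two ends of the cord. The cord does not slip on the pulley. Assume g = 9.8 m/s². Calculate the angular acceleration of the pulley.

α ≈ 12.9 rad/s²

I = ½MR² = (1/2)(9.81)(0.186)² = 0.1697 kg·m².
Heavier block: m₁g − T₁ = m₁a. Lighter block: T₂ − m₂g = m₂a.
Pulley: (T₁ − T₂)R = Iα = I(a/R), so T₁ − T₂ = (I/R²)a = (1/2)M_p a = 4.905·a.
Adding the three: (m₁ − m₂)g = (m₁ + m₂ + 4.905)a, so a = (2.66 − 0.644)(9.8)/(2.66 + 0.644 + 4.905) = 2.407 m/s².
α = a/R = 2.407/0.186 = 12.94 rad/s².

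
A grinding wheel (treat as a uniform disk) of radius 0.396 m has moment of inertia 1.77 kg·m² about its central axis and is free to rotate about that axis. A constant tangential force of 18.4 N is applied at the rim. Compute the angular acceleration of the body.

τ = F R = (18.4)(0.396) = 7.286 N·m.
Newton's second law for rotation, τ = Iα, gives α = τ/I = 7.286/1.770 = 4.117 rad/s².

α ≈ 4.12 rad/s²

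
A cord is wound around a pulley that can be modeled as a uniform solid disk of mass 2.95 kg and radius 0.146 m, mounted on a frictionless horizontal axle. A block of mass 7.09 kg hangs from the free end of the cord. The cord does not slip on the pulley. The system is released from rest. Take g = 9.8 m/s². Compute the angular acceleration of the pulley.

I = ½MR² = (1/2)(2.95)(0.146)² = 0.03144 kg·m².
Block: mg − T = ma. Pulley: TR = Iα. No-slip: a = αR, so T = (I/R²)a = 1.475·a.
Then mg = (m + 1.475)a, so a = (7.09)(9.8)/(7.09 + 1.475) = 8.112 m/s².
α = a/R = 8.112/0.146 = 55.56 rad/s².

α ≈ 55.6 rad/s²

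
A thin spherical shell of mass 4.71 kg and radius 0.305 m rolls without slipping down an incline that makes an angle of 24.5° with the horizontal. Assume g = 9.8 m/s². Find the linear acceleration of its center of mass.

a ≈ 2.44 m/s²

Translation along the incline: Mg sinθ − f = Ma.
Rotation about the center: fR = Iα with I = (2/3)MR². No-slip gives a = αR, so f = (I/R²)a = (2/3)M a.
Substituting: Mg sinθ = (1 + 0.6667)Ma, so a = g sinθ/(1 + 0.6667) = (9.8) sin 24.5° / 1.667 = 2.438 m/s².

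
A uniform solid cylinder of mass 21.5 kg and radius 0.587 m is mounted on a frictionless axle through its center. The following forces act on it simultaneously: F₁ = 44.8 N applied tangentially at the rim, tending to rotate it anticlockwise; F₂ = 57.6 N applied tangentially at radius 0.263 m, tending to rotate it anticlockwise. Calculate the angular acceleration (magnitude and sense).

α ≈ 11.2 rad/s², anticlockwise

I = ½MR² = (1/2)(21.5)(0.587)² = 3.704 kg·m².
Taking anticlockwise as positive: τ₁ = +(44.8)(0.587) = +26.30 N·m; τ₂ = +(57.6)(0.263) = +15.15 N·m.
Net torque τ = 41.45 N·m.
α = τ/I = 41.45/3.704 = 11.19 rad/s².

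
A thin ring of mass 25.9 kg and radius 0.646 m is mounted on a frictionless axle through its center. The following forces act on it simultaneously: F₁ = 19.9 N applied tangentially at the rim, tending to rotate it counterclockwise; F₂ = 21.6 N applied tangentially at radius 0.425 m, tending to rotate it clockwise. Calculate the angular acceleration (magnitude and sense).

I = MR² = (25.9)(0.646)² = 10.81 kg·m².
Taking counterclockwise as positive: τ₁ = +(19.9)(0.646) = +12.86 N·m; τ₂ = −(21.6)(0.425) = −9.180 N·m.
Net torque τ = 3.675 N·m.
α = τ/I = 3.675/10.81 = 0.3400 rad/s².

α ≈ 0.340 rad/s², counterclockwise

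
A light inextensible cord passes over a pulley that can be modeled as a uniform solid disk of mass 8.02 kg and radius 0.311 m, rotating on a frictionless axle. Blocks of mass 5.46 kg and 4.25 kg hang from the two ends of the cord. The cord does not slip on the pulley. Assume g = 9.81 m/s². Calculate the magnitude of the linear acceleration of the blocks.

a ≈ 0.865 m/s²

I = ½MR² = (1/2)(8.02)(0.311)² = 0.3879 kg·m².
Heavier block: m₁g − T₁ = m₁a. Lighter block: T₂ − m₂g = m₂a.
Pulley: (T₁ − T₂)R = Iα = I(a/R), so T₁ − T₂ = (I/R²)a = (1/2)M_p a = 4.010·a.
Adding the three: (m₁ − m₂)g = (m₁ + m₂ + 4.010)a, so a = (5.46 − 4.25)(9.81)/(5.46 + 4.25 + 4.010) = 0.8652 m/s².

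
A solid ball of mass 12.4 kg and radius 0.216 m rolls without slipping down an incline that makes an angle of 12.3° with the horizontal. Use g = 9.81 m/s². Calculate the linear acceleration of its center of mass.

a ≈ 1.49 m/s²

Translation along the incline: Mg sinθ − f = Ma.
Rotation about the center: fR = Iα with I = (2/5)MR². No-slip gives a = αR, so f = (I/R²)a = (2/5)M a.
Substituting: Mg sinθ = (1 + 0.4000)Ma, so a = g sinθ/(1 + 0.4000) = (9.81) sin 12.3° / 1.400 = 1.493 m/s².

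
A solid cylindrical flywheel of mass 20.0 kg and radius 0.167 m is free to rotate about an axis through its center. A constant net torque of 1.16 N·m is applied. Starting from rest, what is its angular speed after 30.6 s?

ω ≈ 127 rad/s

I = ½MR² = (1/2)(20.0)(0.167)² = 0.2789 kg·m².
α = τ/I = 1.16/0.2789 = 4.159 rad/s².
ω = ω₀ + αt = 0 + (4.159)(30.6) = 127.3 rad/s.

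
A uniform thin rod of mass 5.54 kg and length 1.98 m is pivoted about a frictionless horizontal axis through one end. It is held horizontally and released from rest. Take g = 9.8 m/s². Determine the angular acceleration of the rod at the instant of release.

About the pivot, I = (1/3)ML² = (1/3)(5.54)(1.98)² = 7.240 kg·m².
The weight acts at the center, a distance L/2 = 0.9900 m from the pivot; τ = Mg(L/2) = 53.75 N·m.
α = τ/I = 53.75/7.240 = 7.424 rad/s².
(Equivalently α = (3g/(2L)) = 7.424 rad/s².)

α ≈ 7.42 rad/s²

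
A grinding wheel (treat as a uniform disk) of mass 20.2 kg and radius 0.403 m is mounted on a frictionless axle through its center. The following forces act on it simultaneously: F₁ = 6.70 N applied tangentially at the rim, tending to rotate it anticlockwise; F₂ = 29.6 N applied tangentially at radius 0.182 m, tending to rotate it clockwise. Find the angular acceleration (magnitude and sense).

I = ½MR² = (1/2)(20.2)(0.403)² = 1.640 kg·m².
Taking anticlockwise as positive: τ₁ = +(6.70)(0.403) = +2.700 N·m; τ₂ = −(29.6)(0.182) = −5.387 N·m.
Net torque τ = -2.687 N·m.
α = τ/I = -2.687/1.640 = -1.638 rad/s².

α ≈ 1.64 rad/s², clockwise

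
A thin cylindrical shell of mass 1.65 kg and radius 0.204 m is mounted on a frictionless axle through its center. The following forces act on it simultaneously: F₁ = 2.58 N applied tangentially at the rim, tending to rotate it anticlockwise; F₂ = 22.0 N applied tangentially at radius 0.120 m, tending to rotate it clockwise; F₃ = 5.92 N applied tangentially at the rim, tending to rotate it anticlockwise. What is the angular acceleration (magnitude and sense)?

α ≈ 13.2 rad/s², clockwise

I = MR² = (1.65)(0.204)² = 0.06867 kg·m².
Taking anticlockwise as positive: τ₁ = +(2.58)(0.204) = +0.5263 N·m; τ₂ = −(22.0)(0.120) = −2.640 N·m; τ₃ = +(5.92)(0.204) = +1.208 N·m.
Net torque τ = -0.9060 N·m.
α = τ/I = -0.9060/0.06867 = -13.19 rad/s².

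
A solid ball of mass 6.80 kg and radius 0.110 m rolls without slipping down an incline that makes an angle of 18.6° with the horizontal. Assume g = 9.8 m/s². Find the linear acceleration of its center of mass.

a ≈ 2.23 m/s²

Translation along the incline: Mg sinθ − f = Ma.
Rotation about the center: fR = Iα with I = (2/5)MR². No-slip gives a = αR, so f = (I/R²)a = (2/5)M a.
Substituting: Mg sinθ = (1 + 0.4000)Ma, so a = g sinθ/(1 + 0.4000) = (9.8) sin 18.6° / 1.400 = 2.233 m/s².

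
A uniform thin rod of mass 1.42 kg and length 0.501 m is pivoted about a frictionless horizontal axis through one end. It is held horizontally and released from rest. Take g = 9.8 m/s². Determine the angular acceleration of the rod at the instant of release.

α ≈ 29.3 rad/s²

About the pivot, I = (1/3)ML² = (1/3)(1.42)(0.501)² = 0.1188 kg·m².
The weight acts at the center, a distance L/2 = 0.2505 m from the pivot; τ = Mg(L/2) = 3.486 N·m.
α = τ/I = 3.486/0.1188 = 29.34 rad/s².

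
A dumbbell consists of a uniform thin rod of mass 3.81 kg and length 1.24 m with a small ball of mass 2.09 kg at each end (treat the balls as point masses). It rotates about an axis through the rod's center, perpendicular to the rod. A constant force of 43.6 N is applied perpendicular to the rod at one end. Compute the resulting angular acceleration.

I_rod = (1/12)ML² = (1/12)(3.81)(1.24)² = 0.4882 kg·m².
I_balls = 2·m·(L/2)² = 2(2.09)(0.6200)² = 1.607 kg·m².
Total I = 2.095 kg·m².
τ = F·(L/2) = (43.6)(0.620) = 27.03 N·m.
α = τ/I = 27.03/2.095 = 12.90 rad/s².

α ≈ 12.9 rad/s²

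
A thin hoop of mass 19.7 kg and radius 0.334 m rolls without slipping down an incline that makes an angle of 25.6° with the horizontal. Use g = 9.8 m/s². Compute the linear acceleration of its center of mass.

a ≈ 2.12 m/s²

Translation along the incline: Mg sinθ − f = Ma.
Rotation about the center: fR = Iα with I = MR². No-slip gives a = αR, so f = (I/R²)a = M a.
Substituting: Mg sinθ = (1 + 1.000)Ma, so a = g sinθ/(1 + 1.000) = (9.8) sin 25.6° / 2.000 = 2.117 m/s².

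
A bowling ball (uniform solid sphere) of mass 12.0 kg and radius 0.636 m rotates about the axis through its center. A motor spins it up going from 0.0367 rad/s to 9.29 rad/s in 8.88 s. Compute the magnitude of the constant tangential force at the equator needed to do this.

F ≈ 3.18 N

I = (2/5)MR² = (2/5)(12.0)(0.636)² = 1.942 kg·m².
α = Δω/Δt = (9.29 − 0.0367)/8.88 = 1.042 rad/s².
The required torque is τ = Iα = (1.942)(1.042) = 2.023 N·m.
A tangential force at the equator gives τ = FR, so F = τ/R = 2.023/0.636 = 3.181 N.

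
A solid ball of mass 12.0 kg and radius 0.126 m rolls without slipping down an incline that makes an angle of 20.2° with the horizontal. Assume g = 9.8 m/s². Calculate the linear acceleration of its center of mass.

a ≈ 2.42 m/s²

Translation along the incline: Mg sinθ − f = Ma.
Rotation about the center: fR = Iα with I = (2/5)MR². No-slip gives a = αR, so f = (I/R²)a = (2/5)M a.
Substituting: Mg sinθ = (1 + 0.4000)Ma, so a = g sinθ/(1 + 0.4000) = (9.8) sin 20.2° / 1.400 = 2.417 m/s².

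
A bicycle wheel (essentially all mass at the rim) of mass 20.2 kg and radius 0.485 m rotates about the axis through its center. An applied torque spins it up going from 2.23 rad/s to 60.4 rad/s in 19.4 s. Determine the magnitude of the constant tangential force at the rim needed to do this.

F ≈ 29.4 N

I = MR² = (20.2)(0.485)² = 4.752 kg·m².
α = Δω/Δt = (60.4 − 2.23)/19.4 = 2.998 rad/s².
The required torque is τ = Iα = (4.752)(2.998) = 14.25 N·m.
A tangential force at the rim gives τ = FR, so F = τ/R = 14.25/0.485 = 29.38 N.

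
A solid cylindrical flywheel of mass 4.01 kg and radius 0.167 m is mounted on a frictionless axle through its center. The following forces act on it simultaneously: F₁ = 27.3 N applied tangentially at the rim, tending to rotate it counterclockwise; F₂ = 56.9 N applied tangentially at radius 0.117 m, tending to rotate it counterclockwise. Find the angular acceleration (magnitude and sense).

α ≈ 201 rad/s², counterclockwise

I = ½MR² = (1/2)(4.01)(0.167)² = 0.05592 kg·m².
Taking counterclockwise as positive: τ₁ = +(27.3)(0.167) = +4.559 N·m; τ₂ = +(56.9)(0.117) = +6.657 N·m.
Net torque τ = 11.22 N·m.
α = τ/I = 11.22/0.05592 = 200.6 rad/s².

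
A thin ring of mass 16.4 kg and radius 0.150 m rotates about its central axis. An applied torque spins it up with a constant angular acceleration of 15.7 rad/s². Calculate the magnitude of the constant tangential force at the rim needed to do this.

F ≈ 38.6 N

I = MR² = (16.4)(0.150)² = 0.3690 kg·m².
The required torque is τ = Iα = (0.3690)(15.70) = 5.793 N·m.
A tangential force at the rim gives τ = FR, so F = τ/R = 5.793/0.150 = 38.62 N.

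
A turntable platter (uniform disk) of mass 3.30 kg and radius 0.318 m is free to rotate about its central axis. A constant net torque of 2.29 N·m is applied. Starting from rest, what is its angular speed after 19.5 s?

ω ≈ 268 rad/s

I = ½MR² = (1/2)(3.30)(0.318)² = 0.1669 kg·m².
α = τ/I = 2.29/0.1669 = 13.72 rad/s².
ω = ω₀ + αt = 0 + (13.72)(19.5) = 267.6 rad/s.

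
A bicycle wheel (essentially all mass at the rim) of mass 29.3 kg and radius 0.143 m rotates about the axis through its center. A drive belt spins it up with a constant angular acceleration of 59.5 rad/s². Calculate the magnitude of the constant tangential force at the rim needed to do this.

I = MR² = (29.3)(0.143)² = 0.5992 kg·m².
The required torque is τ = Iα = (0.5992)(59.50) = 35.65 N·m.
A tangential force at the rim gives τ = FR, so F = τ/R = 35.65/0.143 = 249.3 N.

F ≈ 249 N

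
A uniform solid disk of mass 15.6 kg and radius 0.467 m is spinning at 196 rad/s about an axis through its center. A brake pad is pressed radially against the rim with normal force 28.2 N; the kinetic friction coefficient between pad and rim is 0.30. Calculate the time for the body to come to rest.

I = ½MR² = (1/2)(15.6)(0.467)² = 1.701 kg·m².
Friction force f = μN = (0.30)(28.2) = 8.460 N at the rim; torque magnitude τ = fR = 3.951 N·m, opposing ω.
|α| = τ/I = 3.951/1.701 = 2.323 rad/s² (deceleration).
0 = ω₀ − |α|t ⇒ t = ω₀/|α| = 196/2.323 = 84.39 s.

t ≈ 84.4 s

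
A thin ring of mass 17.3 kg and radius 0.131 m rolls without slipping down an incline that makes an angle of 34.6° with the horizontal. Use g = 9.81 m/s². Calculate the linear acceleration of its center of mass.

a ≈ 2.79 m/s²

Translation along the incline: Mg sinθ − f = Ma.
Rotation about the center: fR = Iα with I = MR². No-slip gives a = αR, so f = (I/R²)a = M a.
Substituting: Mg sinθ = (1 + 1.000)Ma, so a = g sinθ/(1 + 1.000) = (9.81) sin 34.6° / 2.000 = 2.785 m/s².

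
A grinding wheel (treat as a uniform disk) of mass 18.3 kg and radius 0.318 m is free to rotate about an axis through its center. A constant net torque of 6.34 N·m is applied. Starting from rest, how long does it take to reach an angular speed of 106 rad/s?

t ≈ 15.5 s

I = ½MR² = (1/2)(18.3)(0.318)² = 0.9253 kg·m².
α = τ/I = 6.34/0.9253 = 6.852 rad/s².
ω = αt ⇒ t = ω/α = 106/6.852 = 15.47 s.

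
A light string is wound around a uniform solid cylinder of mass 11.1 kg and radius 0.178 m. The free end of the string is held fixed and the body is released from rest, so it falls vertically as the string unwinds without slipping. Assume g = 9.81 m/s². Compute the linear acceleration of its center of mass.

a ≈ 6.54 m/s²

Translation: Mg − T = Ma. Rotation about the center: TR = Iα with I = ½MR².
With a = αR: T = (I/R²)a = (1/2)M a, so Mg = (1 + 0.5000)Ma.
a = g/(1 + 0.5000) = 9.81/1.500 = 6.540 m/s².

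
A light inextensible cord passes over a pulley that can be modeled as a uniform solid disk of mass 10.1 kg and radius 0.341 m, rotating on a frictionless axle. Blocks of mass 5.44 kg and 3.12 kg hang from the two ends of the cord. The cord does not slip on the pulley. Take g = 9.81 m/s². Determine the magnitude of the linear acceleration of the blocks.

I = ½MR² = (1/2)(10.1)(0.341)² = 0.5872 kg·m².
Heavier block: m₁g − T₁ = m₁a. Lighter block: T₂ − m₂g = m₂a.
Pulley: (T₁ − T₂)R = Iα = I(a/R), so T₁ − T₂ = (I/R²)a = (1/2)M_p a = 5.050·a.
Adding the three: (m₁ − m₂)g = (m₁ + m₂ + 5.050)a, so a = (5.44 − 3.12)(9.81)/(5.44 + 3.12 + 5.050) = 1.672 m/s².

a ≈ 1.67 m/s²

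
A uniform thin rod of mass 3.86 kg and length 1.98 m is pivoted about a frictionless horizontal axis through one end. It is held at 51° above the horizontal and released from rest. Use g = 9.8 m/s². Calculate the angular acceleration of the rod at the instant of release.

About the pivot, I = (1/3)ML² = (1/3)(3.86)(1.98)² = 5.044 kg·m².
The weight acts at the center, a distance L/2 = 0.9900 m from the pivot; τ = Mg(L/2) cos 51° = 23.57 N·m.
α = τ/I = 23.57/5.044 = 4.672 rad/s².

α ≈ 4.67 rad/s²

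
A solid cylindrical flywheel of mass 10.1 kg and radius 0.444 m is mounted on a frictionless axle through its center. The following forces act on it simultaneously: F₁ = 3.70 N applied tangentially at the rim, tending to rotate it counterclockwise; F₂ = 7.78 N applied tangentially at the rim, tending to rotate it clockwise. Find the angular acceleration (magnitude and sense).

I = ½MR² = (1/2)(10.1)(0.444)² = 0.9955 kg·m².
Taking counterclockwise as positive: τ₁ = +(3.70)(0.444) = +1.643 N·m; τ₂ = −(7.78)(0.444) = −3.454 N·m.
Net torque τ = -1.812 N·m.
α = τ/I = -1.812/0.9955 = -1.820 rad/s².

α ≈ 1.82 rad/s², clockwise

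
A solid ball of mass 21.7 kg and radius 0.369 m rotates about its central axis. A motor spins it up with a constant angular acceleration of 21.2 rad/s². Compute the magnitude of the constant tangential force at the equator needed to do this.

I = (2/5)MR² = (2/5)(21.7)(0.369)² = 1.182 kg·m².
The required torque is τ = Iα = (1.182)(21.20) = 25.06 N·m.
A tangential force at the equator gives τ = FR, so F = τ/R = 25.06/0.369 = 67.90 N.

F ≈ 67.9 N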